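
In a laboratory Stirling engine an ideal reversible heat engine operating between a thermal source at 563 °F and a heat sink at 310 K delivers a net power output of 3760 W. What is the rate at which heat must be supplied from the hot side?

T_H = 563 °F → (563 − 32) × 5/9 = 295.00 °C = 568.15 K.
Since the cycle is reversible, η = 1 − T_C/T_H = 1 − 310.00/568.15 = 0.4544.
Q_H = W/η = 3760/0.4544 = 8280 W.

Q̇_H ≈ 8280 W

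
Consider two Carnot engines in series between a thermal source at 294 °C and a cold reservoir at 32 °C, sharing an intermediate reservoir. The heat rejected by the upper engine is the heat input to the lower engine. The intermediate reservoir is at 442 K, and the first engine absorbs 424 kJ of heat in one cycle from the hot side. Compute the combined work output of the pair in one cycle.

T_H = 294 °C → 294 + 273.15 = 567.15 K.
T_C = 32 °C → 32 + 273.15 = 305.15 K.
Two reversible stages in series are equivalent to a single Carnot engine between T_H and T_C, so η_total = 1 − T_C/T_H = 1 − 305.15/567.15 = 0.4620.
W_total = η_total · Q_H = 0.4620 × 424 = 196 kJ.

W_total ≈ 196 kJ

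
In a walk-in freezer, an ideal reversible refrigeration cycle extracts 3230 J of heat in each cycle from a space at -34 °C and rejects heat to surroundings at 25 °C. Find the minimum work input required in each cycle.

T_H = 25 °C → 25 + 273.15 = 298.15 K.
T_C = -34 °C → -34 + 273.15 = 239.15 K.
The reversible coefficient of performance is COP_R = T_C/(T_H − T_C) = 239.15/59.00 = 4.0534.
W = Q_C/COP_R = 3230/4.0534 = 797 J.

W_in ≈ 797 J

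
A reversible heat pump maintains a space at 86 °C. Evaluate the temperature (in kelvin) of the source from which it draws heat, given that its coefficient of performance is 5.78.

T_C ≈ 297.0 K

T_H = 86 °C → 86 + 273.15 = 359.15 K.
COP_HP = T_H/(T_H − T_C) ⇒ T_C = T_H·(COP_HP − 1)/COP_HP = 359.15 × (5.78 − 1)/5.78 = 297.0 K.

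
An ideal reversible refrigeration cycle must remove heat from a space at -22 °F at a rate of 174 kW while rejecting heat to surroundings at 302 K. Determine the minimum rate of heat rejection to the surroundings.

T_C = -22 °F → (-22 − 32) × 5/9 = -30.00 °C = 243.15 K.
For a reversible cycle Q_H/Q_C = T_H/T_C, so Q_H = Q_C·T_H/T_C = 174 × 302.00/243.15 = 216 kW.

Q̇_H ≈ 216 kW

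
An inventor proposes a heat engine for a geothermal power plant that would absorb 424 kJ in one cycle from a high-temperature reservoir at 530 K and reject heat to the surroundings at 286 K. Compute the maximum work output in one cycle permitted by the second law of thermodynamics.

No engine can exceed the Carnot limit: η_max = 1 − T_C/T_H = 1 − 286.00/530.00 = 0.4604.
W_max = η_max · Q_H = 0.4604 × 424 = 195.2 kJ.

W_max ≈ 195.2 kJ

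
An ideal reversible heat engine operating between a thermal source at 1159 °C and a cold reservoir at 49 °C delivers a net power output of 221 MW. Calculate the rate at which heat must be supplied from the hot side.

T_H = 1159 °C → 1159 + 273.15 = 1432.15 K.
T_C = 49 °C → 49 + 273.15 = 322.15 K.
Since the cycle is reversible, η = 1 − T_C/T_H = 1 − 322.15/1432.15 = 0.7751.
Q_H = W/η = 221/0.7751 = 285.1 MW.

Q̇_H ≈ 285.1 MW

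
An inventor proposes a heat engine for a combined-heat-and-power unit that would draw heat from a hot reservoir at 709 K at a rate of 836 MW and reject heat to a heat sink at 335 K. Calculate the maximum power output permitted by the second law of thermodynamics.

Ẇ_max ≈ 441 MW

No engine can exceed the Carnot limit: η_max = 1 − T_C/T_H = 1 − 335.00/709.00 = 0.5275.
W_max = η_max · Q_H = 0.5275 × 836 = 441 MW.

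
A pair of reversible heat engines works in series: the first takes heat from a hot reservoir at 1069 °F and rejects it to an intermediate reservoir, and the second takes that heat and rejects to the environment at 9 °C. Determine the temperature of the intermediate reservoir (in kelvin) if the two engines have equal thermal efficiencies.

T_H = 1069 °F → (1069 − 32) × 5/9 = 576.11 °C = 849.26 K.
T_C = 9 °C → 9 + 273.15 = 282.15 K.
Equal efficiencies require 1 − T_m/T_H = 1 − T_C/T_m, i.e. T_m/T_H = T_C/T_m, so T_m = √(T_H·T_C) = √(849.26 × 282.15) = 490 K.

T_m ≈ 490 K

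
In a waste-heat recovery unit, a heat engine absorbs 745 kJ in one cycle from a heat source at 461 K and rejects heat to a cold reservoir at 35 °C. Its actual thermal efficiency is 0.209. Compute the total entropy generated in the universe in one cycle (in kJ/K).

T_C = 35 °C → 35 + 273.15 = 308.15 K.
W = η·Q_H = 0.209 × 745 = 155.7 kJ, so Q_C = Q_H − W = 589.3 kJ.
Reservoir entropy changes: ΔS_H = −Q_H/T_H = −745/461.00 = -1.616 kJ/K and ΔS_C = +Q_C/T_C = 589.3/308.15 = 1.912 kJ/K.
ΔS_univ = −Q_H/T_H + Q_C/T_C = 0.296 kJ/K (> 0, since η = 0.209 < η_Carnot = 0.332).

ΔS_univ ≈ 0.296 kJ/K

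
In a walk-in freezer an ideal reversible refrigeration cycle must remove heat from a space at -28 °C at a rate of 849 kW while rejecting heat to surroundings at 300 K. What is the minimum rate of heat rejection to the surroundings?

Q̇_H ≈ 1040 kW

T_C = -28 °C → -28 + 273.15 = 245.15 K.
For a reversible cycle Q_H/Q_C = T_H/T_C, so Q_H = Q_C·T_H/T_C = 849 × 300.00/245.15 = 1040 kW.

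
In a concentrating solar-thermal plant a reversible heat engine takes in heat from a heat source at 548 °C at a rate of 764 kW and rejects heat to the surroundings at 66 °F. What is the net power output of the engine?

T_H = 548 °C → 548 + 273.15 = 821.15 K.
T_C = 66 °F → (66 − 32) × 5/9 = 18.89 °C = 292.04 K.
The Carnot efficiency is η = 1 − T_C/T_H = 1 − 292.04/821.15 = 0.6444.
W = η·Q_H = 0.6444 × 764 = 492 kW.

Ẇ ≈ 492 kW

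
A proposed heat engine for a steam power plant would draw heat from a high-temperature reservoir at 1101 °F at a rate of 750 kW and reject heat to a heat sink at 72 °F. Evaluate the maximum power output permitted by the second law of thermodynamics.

T_H = 1101 °F → (1101 − 32) × 5/9 = 593.89 °C = 867.04 K.
T_C = 72 °F → (72 − 32) × 5/9 = 22.22 °C = 295.37 K.
By the Carnot theorem, η_max = 1 − T_C/T_H = 1 − 295.37/867.04 = 0.6593.
W_max = η_max · Q_H = 0.6593 × 750 = 494.5 kW.

Ẇ_max ≈ 494.5 kW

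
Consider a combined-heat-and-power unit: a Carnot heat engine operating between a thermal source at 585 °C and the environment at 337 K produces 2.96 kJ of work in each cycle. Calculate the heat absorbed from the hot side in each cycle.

T_H = 585 °C → 585 + 273.15 = 858.15 K.
η_rev = 1 − T_C/T_H = 1 − 337.00/858.15 = 0.6073.
Q_H = W/η = 2.96/0.6073 = 4.87 kJ.

Q_H ≈ 4.87 kJ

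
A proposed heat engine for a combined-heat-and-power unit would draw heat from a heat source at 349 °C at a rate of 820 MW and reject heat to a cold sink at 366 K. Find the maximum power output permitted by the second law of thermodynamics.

T_H = 349 °C → 349 + 273.15 = 622.15 K.
By the Carnot theorem, η_max = 1 − T_C/T_H = 1 − 366.00/622.15 = 0.4117.
W_max = η_max · Q_H = 0.4117 × 820 = 338 MW.

Ẇ_max ≈ 338 MW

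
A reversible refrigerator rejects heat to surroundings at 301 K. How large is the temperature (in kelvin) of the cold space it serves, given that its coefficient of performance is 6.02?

COP_R = T_C/(T_H − T_C) ⇒ T_C = T_H·COP_R/(1 + COP_R) = 301.00 × 6.02/(1 + 6.02) = 258.1 K.

T_C ≈ 258.1 K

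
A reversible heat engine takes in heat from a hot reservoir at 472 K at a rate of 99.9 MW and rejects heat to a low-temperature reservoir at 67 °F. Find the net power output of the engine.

T_C = 67 °F → (67 − 32) × 5/9 = 19.44 °C = 292.59 K.
Carnot efficiency: η = 1 − T_C/T_H = 1 − 292.59/472.00 = 0.3801.
W = η·Q_H = 0.3801 × 99.9 = 37.97 MW.

Ẇ ≈ 37.97 MW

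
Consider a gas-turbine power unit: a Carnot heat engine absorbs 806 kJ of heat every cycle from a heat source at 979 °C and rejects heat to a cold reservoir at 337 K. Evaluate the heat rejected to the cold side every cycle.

T_H = 979 °C → 979 + 273.15 = 1252.15 K.
η_rev = 1 − T_C/T_H = 1 − 337.00/1252.15 = 0.7309.
For a reversible cycle Q_C/Q_H = T_C/T_H, so Q_C = 806 × 337.00/1252.15 = 217 kJ.

Q_C ≈ 217 kJ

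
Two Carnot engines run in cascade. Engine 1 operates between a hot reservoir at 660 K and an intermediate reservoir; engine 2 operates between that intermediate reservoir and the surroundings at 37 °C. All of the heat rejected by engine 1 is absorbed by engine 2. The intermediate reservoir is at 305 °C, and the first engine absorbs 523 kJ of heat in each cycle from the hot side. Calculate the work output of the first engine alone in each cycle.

W₁ ≈ 64.86 kJ

T_C = 37 °C → 37 + 273.15 = 310.15 K.
T_m = 305 °C → 305 + 273.15 = 578.15 K.
First-stage efficiency η₁ = 1 − T_m/T_H = 1 − 578.15/660.00 = 0.1240.
W₁ = η₁·Q_H = 0.1240 × 523 = 64.86 kJ.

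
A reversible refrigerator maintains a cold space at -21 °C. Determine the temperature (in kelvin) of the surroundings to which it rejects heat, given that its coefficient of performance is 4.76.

T_C = -21 °C → -21 + 273.15 = 252.15 K.
COP_R = T_C/(T_H − T_C) ⇒ T_H = T_C·(1 + 1/COP_R) = 252.15 × (1 + 1/4.76) = 305.1 K.

T_H ≈ 305.1 K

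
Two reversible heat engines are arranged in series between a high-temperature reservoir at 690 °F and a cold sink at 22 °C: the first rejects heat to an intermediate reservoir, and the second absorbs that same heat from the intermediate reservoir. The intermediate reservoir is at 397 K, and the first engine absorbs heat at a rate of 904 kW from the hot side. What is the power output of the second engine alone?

T_H = 690 °F → (690 − 32) × 5/9 = 365.56 °C = 638.71 K.
T_C = 22 °C → 22 + 273.15 = 295.15 K.
Heat entering the second stage: Q_m = Q_H·(T_m/T_H) = 904 × 397.00/638.71 = 562 kW.
Second-stage efficiency η₂ = 1 − T_C/T_m = 1 − 295.15/397.00 = 0.2565, so W₂ = η₂·Q_m = 144 kW.

Ẇ₂ ≈ 144 kW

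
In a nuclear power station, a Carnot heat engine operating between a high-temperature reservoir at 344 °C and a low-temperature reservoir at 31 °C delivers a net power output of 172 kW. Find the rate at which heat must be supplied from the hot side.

Q̇_H ≈ 339.1 kW

T_H = 344 °C → 344 + 273.15 = 617.15 K.
T_C = 31 °C → 31 + 273.15 = 304.15 K.
η_rev = 1 − T_C/T_H = 1 − 304.15/617.15 = 0.5072.
Q_H = W/η = 172/0.5072 = 339.1 kW.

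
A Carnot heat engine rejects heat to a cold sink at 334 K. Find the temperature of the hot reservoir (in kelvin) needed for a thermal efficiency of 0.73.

T_H ≈ 1237 K

From η = 1 − T_C/T_H, solving for T_H gives T_H = T_C/(1 − η) = 334.00/(1 − 0.73) = 1237 K.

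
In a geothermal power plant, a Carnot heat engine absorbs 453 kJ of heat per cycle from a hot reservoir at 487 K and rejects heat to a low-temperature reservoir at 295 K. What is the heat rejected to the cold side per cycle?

Q_C ≈ 274.4 kJ

The Carnot efficiency is η = 1 − T_C/T_H = 1 − 295.00/487.00 = 0.3943.
For a reversible cycle Q_C/Q_H = T_C/T_H, so Q_C = 453 × 295.00/487.00 = 274.4 kJ.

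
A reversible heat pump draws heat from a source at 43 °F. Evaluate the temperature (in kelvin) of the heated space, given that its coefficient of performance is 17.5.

T_H ≈ 296.2 K

T_C = 43 °F → (43 − 32) × 5/9 = 6.11 °C = 279.26 K.
COP_HP = T_H/(T_H − T_C) ⇒ T_H = T_C·COP_HP/(COP_HP − 1) = 279.26 × 17.5/(17.5 − 1) = 296.2 K.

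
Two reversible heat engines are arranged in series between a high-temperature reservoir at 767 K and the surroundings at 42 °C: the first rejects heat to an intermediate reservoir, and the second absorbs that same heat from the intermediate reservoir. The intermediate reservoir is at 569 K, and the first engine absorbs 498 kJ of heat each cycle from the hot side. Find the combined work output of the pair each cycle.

T_C = 42 °C → 42 + 273.15 = 315.15 K.
Two reversible stages in series are equivalent to a single Carnot engine between T_H and T_C, so η_total = 1 − T_C/T_H = 1 − 315.15/767.00 = 0.5891.
W_total = η_total · Q_H = 0.5891 × 498 = 293 kJ.

W_total ≈ 293 kJ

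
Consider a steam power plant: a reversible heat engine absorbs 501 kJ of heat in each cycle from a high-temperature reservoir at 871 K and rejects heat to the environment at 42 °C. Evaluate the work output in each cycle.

W ≈ 319.7 kJ

T_C = 42 °C → 42 + 273.15 = 315.15 K.
For a reversible engine, η = 1 − T_C/T_H = 1 − 315.15/871.00 = 0.6382.
W = η·Q_H = 0.6382 × 501 = 319.7 kJ.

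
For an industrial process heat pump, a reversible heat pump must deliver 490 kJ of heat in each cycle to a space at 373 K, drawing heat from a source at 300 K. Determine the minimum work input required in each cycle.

W_in ≈ 95.90 kJ

The Carnot heat-pump COP is COP_HP = T_H/(T_H − T_C) = 373.00/73.00 = 5.1096.
W = Q_H/COP_HP = 490/5.1096 = 95.90 kJ.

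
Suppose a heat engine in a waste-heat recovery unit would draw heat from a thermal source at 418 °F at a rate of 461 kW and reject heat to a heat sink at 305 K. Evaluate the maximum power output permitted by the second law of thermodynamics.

Ẇ_max ≈ 173 kW

T_H = 418 °F → (418 − 32) × 5/9 = 214.44 °C = 487.59 K.
The second-law ceiling is the Carnot efficiency, η_max = 1 − T_C/T_H = 1 − 305.00/487.59 = 0.3745.
W_max = η_max · Q_H = 0.3745 × 461 = 173 kW.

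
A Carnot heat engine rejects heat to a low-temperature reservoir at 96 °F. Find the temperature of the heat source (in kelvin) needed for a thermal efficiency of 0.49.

T_C = 96 °F → (96 − 32) × 5/9 = 35.56 °C = 308.71 K.
From η = 1 − T_C/T_H, solving for T_H gives T_H = T_C/(1 − η) = 308.71/(1 − 0.49) = 605.3 K.

T_H ≈ 605.3 K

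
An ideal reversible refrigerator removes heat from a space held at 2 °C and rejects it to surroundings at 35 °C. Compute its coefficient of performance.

T_H = 35 °C → 35 + 273.15 = 308.15 K.
T_C = 2 °C → 2 + 273.15 = 275.15 K.
COP_R = T_C/(T_H − T_C) = 275.15/(308.15 − 275.15) = 8.34.

COP_R ≈ 8.34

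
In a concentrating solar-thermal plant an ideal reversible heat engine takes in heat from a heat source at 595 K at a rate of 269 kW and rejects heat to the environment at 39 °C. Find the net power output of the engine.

Ẇ ≈ 128 kW

T_C = 39 °C → 39 + 273.15 = 312.15 K.
Carnot efficiency: η = 1 − T_C/T_H = 1 − 312.15/595.00 = 0.4754.
W = η·Q_H = 0.4754 × 269 = 128 kW.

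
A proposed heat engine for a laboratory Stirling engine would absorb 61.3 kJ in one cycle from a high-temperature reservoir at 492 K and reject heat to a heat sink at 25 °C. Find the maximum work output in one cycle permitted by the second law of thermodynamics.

T_C = 25 °C → 25 + 273.15 = 298.15 K.
By the Carnot theorem, η_max = 1 − T_C/T_H = 1 − 298.15/492.00 = 0.3940.
W_max = η_max · Q_H = 0.3940 × 61.3 = 24.2 kJ.

W_max ≈ 24.2 kJ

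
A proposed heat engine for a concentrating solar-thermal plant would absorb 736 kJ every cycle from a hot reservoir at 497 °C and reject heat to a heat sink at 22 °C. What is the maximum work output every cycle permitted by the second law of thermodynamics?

W_max ≈ 454 kJ

T_H = 497 °C → 497 + 273.15 = 770.15 K.
T_C = 22 °C → 22 + 273.15 = 295.15 K.
The upper bound on efficiency is η_max = 1 − T_C/T_H = 1 − 295.15/770.15 = 0.6168.
W_max = η_max · Q_H = 0.6168 × 736 = 454 kJ.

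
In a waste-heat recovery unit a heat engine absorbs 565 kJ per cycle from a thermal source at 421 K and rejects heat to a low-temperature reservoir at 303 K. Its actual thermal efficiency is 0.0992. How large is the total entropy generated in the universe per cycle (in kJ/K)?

ΔS_univ ≈ 0.3377 kJ/K

W = η·Q_H = 0.0992 × 565 = 56.05 kJ, so Q_C = Q_H − W = 509.0 kJ.
The hot reservoir loses entropy Q_H/T_H = 565/421.00 = 1.342 kJ/K; the cold reservoir gains Q_C/T_C = 509.0/303.00 = 1.680 kJ/K.
ΔS_univ = −Q_H/T_H + Q_C/T_C = 0.3377 kJ/K (> 0, since η = 0.0992 < η_Carnot = 0.280).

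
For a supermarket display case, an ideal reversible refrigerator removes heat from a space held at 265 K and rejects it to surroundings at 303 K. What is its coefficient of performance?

The reversible coefficient of performance is COP_R = T_C/(T_H − T_C) = 265.00/(303.00 − 265.00) = 6.974.

COP_R ≈ 6.974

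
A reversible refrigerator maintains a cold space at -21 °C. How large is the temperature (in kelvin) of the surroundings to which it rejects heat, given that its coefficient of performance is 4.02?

T_H ≈ 315 K

T_C = -21 °C → -21 + 273.15 = 252.15 K.
COP_R = T_C/(T_H − T_C) ⇒ T_H = T_C·(1 + 1/COP_R) = 252.15 × (1 + 1/4.02) = 315 K.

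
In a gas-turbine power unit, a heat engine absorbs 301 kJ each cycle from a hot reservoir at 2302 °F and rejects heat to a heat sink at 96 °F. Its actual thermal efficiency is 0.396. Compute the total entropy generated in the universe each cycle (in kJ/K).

ΔS_univ ≈ 0.3927 kJ/K

T_H = 2302 °F → (2302 − 32) × 5/9 = 1261.11 °C = 1534.26 K.
T_C = 96 °F → (96 − 32) × 5/9 = 35.56 °C = 308.71 K.
W = η·Q_H = 0.396 × 301 = 119.2 kJ, so Q_C = Q_H − W = 181.8 kJ.
The hot reservoir loses entropy Q_H/T_H = 301/1534.26 = 0.1962 kJ/K; the cold reservoir gains Q_C/T_C = 181.8/308.71 = 0.5889 kJ/K.
ΔS_univ = −Q_H/T_H + Q_C/T_C = 0.3927 kJ/K (> 0, since η = 0.396 < η_Carnot = 0.799).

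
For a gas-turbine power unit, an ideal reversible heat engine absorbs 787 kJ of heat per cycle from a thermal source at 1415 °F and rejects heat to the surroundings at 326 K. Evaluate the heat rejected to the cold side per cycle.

Q_C ≈ 246.3 kJ

T_H = 1415 °F → (1415 − 32) × 5/9 = 768.33 °C = 1041.48 K.
Carnot efficiency: η = 1 − T_C/T_H = 1 − 326.00/1041.48 = 0.6870.
For a reversible cycle Q_C/Q_H = T_C/T_H, so Q_C = 787 × 326.00/1041.48 = 246.3 kJ.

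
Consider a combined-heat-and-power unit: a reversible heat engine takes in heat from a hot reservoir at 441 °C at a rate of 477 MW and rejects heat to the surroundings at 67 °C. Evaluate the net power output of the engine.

T_H = 441 °C → 441 + 273.15 = 714.15 K.
T_C = 67 °C → 67 + 273.15 = 340.15 K.
Since the cycle is reversible, η = 1 − T_C/T_H = 1 − 340.15/714.15 = 0.5237.
W = η·Q_H = 0.5237 × 477 = 250 MW.

Ẇ ≈ 250 MW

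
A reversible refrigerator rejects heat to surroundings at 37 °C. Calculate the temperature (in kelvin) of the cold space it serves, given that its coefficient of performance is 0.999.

T_H = 37 °C → 37 + 273.15 = 310.15 K.
COP_R = T_C/(T_H − T_C) ⇒ T_C = T_H·COP_R/(1 + COP_R) = 310.15 × 0.999/(1 + 0.999) = 155 K.

T_C ≈ 155 K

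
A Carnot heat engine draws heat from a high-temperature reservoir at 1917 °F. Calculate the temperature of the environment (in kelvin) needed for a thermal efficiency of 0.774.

T_C ≈ 298 K

T_H = 1917 °F → (1917 − 32) × 5/9 = 1047.22 °C = 1320.37 K.
From η = 1 − T_C/T_H, T_C = T_H·(1 − η) = 1320.37 × (1 − 0.774) = 298 K.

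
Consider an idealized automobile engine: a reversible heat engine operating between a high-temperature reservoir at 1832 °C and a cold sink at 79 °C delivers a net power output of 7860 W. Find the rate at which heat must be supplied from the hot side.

T_H = 1832 °C → 1832 + 273.15 = 2105.15 K.
T_C = 79 °C → 79 + 273.15 = 352.15 K.
For a reversible engine, η = 1 − T_C/T_H = 1 − 352.15/2105.15 = 0.8327.
Q_H = W/η = 7860/0.8327 = 9439 W.

Q̇_H ≈ 9439 W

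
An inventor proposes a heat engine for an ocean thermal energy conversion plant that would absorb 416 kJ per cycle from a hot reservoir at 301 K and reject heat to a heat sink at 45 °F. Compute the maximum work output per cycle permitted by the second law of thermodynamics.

T_C = 45 °F → (45 − 32) × 5/9 = 7.22 °C = 280.37 K.
The upper bound on efficiency is η_max = 1 − T_C/T_H = 1 − 280.37/301.00 = 0.0685.
W_max = η_max · Q_H = 0.0685 × 416 = 28.51 kJ.

W_max ≈ 28.51 kJ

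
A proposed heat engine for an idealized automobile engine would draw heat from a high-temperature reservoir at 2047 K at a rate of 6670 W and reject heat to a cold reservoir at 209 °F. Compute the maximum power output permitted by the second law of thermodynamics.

T_C = 209 °F → (209 − 32) × 5/9 = 98.33 °C = 371.48 K.
By the Carnot theorem, η_max = 1 − T_C/T_H = 1 − 371.48/2047.00 = 0.8185.
W_max = η_max · Q_H = 0.8185 × 6670 = 5460 W.

Ẇ_max ≈ 5460 W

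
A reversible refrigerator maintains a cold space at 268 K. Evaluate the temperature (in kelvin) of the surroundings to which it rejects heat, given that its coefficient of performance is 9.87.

COP_R = T_C/(T_H − T_C) ⇒ T_H = T_C·(1 + 1/COP_R) = 268.00 × (1 + 1/9.87) = 295 K.

T_H ≈ 295 K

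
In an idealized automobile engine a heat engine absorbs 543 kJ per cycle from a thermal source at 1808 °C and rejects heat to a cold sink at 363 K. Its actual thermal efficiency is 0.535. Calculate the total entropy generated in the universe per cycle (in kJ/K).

T_H = 1808 °C → 1808 + 273.15 = 2081.15 K.
W = η·Q_H = 0.535 × 543 = 290.5 kJ, so Q_C = Q_H − W = 252.5 kJ.
Entropy balance on the reservoirs: −Q_H/T_H = -0.2609 kJ/K, +Q_C/T_C = 0.6956 kJ/K.
ΔS_univ = −Q_H/T_H + Q_C/T_C = 0.4347 kJ/K (> 0, since η = 0.535 < η_Carnot = 0.826).

ΔS_univ ≈ 0.4347 kJ/K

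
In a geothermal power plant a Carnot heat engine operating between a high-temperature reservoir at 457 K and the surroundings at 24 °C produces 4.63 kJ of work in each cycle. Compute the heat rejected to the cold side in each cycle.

T_C = 24 °C → 24 + 273.15 = 297.15 K.
η_rev = 1 − T_C/T_H = 1 − 297.15/457.00 = 0.3498.
Since Q_C/Q_H = T_C/T_H and Q_H = W/η, Q_C = W·T_C/(T_H − T_C) = 4.63 × 297.15/159.85 = 8.61 kJ.

Q_C ≈ 8.61 kJ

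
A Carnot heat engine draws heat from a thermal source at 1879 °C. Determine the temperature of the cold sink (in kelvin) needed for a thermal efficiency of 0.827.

T_H = 1879 °C → 1879 + 273.15 = 2152.15 K.
From η = 1 − T_C/T_H, T_C = T_H·(1 − η) = 2152.15 × (1 − 0.827) = 372.3 K.

T_C ≈ 372.3 K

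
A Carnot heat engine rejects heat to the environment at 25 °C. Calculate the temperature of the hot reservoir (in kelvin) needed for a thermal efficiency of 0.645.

T_H ≈ 840 K

T_C = 25 °C → 25 + 273.15 = 298.15 K.
From η = 1 − T_C/T_H, solving for T_H gives T_H = T_C/(1 − η) = 298.15/(1 − 0.645) = 840 K.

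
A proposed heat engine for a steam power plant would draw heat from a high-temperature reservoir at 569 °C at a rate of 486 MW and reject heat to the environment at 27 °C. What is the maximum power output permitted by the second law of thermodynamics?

Ẇ_max ≈ 313 MW

T_H = 569 °C → 569 + 273.15 = 842.15 K.
T_C = 27 °C → 27 + 273.15 = 300.15 K.
The upper bound on efficiency is η_max = 1 − T_C/T_H = 1 − 300.15/842.15 = 0.6436.
W_max = η_max · Q_H = 0.6436 × 486 = 313 MW.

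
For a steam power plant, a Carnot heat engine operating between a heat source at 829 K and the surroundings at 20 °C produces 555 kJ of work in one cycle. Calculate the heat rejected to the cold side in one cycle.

T_C = 20 °C → 20 + 273.15 = 293.15 K.
η_rev = 1 − T_C/T_H = 1 − 293.15/829.00 = 0.6464.
Since Q_C/Q_H = T_C/T_H and Q_H = W/η, Q_C = W·T_C/(T_H − T_C) = 555 × 293.15/535.85 = 303.6 kJ.

Q_C ≈ 303.6 kJ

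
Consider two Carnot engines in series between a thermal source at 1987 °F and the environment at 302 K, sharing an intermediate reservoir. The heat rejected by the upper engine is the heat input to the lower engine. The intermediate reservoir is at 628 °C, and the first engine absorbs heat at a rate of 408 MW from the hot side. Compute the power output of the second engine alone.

T_H = 1987 °F → (1987 − 32) × 5/9 = 1086.11 °C = 1359.26 K.
T_m = 628 °C → 628 + 273.15 = 901.15 K.
Heat entering the second stage: Q_m = Q_H·(T_m/T_H) = 408 × 901.15/1359.26 = 270.5 MW.
Second-stage efficiency η₂ = 1 − T_C/T_m = 1 − 302.00/901.15 = 0.6649, so W₂ = η₂·Q_m = 179.8 MW.

Ẇ₂ ≈ 179.8 MW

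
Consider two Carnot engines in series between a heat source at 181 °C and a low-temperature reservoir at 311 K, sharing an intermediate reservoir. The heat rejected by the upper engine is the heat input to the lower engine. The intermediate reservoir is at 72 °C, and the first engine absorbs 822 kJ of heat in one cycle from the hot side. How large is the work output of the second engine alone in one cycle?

W₂ ≈ 61.81 kJ

T_H = 181 °C → 181 + 273.15 = 454.15 K.
T_m = 72 °C → 72 + 273.15 = 345.15 K.
Heat entering the second stage: Q_m = Q_H·(T_m/T_H) = 822 × 345.15/454.15 = 624.7 kJ.
Second-stage efficiency η₂ = 1 − T_C/T_m = 1 − 311.00/345.15 = 0.0989, so W₂ = η₂·Q_m = 61.81 kJ.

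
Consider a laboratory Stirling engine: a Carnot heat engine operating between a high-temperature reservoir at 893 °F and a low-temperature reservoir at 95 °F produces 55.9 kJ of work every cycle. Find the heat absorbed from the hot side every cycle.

T_H = 893 °F → (893 − 32) × 5/9 = 478.33 °C = 751.48 K.
T_C = 95 °F → (95 − 32) × 5/9 = 35.00 °C = 308.15 K.
For a reversible engine, η = 1 − T_C/T_H = 1 − 308.15/751.48 = 0.5899.
Q_H = W/η = 55.9/0.5899 = 94.8 kJ.

Q_H ≈ 94.8 kJ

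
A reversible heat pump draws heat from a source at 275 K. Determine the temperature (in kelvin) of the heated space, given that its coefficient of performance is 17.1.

T_H ≈ 292 K

COP_HP = T_H/(T_H − T_C) ⇒ T_H = T_C·COP_HP/(COP_HP − 1) = 275.00 × 17.1/(17.1 − 1) = 292 K.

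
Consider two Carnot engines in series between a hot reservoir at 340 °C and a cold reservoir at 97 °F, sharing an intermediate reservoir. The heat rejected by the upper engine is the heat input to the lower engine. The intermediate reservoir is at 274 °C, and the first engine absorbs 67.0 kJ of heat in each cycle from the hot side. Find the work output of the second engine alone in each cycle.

W₂ ≈ 25.99 kJ

T_H = 340 °C → 340 + 273.15 = 613.15 K.
T_C = 97 °F → (97 − 32) × 5/9 = 36.11 °C = 309.26 K.
T_m = 274 °C → 274 + 273.15 = 547.15 K.
Heat entering the second stage: Q_m = Q_H·(T_m/T_H) = 67.0 × 547.15/613.15 = 59.79 kJ.
Second-stage efficiency η₂ = 1 − T_C/T_m = 1 − 309.26/547.15 = 0.4348, so W₂ = η₂·Q_m = 25.99 kJ.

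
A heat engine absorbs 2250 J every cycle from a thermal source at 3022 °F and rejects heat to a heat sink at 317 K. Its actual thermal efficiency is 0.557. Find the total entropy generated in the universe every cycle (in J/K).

T_H = 3022 °F → (3022 − 32) × 5/9 = 1661.11 °C = 1934.26 K.
W = η·Q_H = 0.557 × 2250 = 1253 J, so Q_C = Q_H − W = 996.7 J.
The hot reservoir loses entropy Q_H/T_H = 2250/1934.26 = 1.163 J/K; the cold reservoir gains Q_C/T_C = 996.7/317.00 = 3.144 J/K.
ΔS_univ = −Q_H/T_H + Q_C/T_C = 1.981 J/K (> 0, since η = 0.557 < η_Carnot = 0.836).

ΔS_univ ≈ 1.981 J/K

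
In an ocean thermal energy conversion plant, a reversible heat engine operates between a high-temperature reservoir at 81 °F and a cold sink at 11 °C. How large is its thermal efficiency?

η ≈ 0.05401

T_H = 81 °F → (81 − 32) × 5/9 = 27.22 °C = 300.37 K.
T_C = 11 °C → 11 + 273.15 = 284.15 K.
The Carnot efficiency is η = 1 − T_C/T_H = 1 − 284.15/300.37 = 0.05401.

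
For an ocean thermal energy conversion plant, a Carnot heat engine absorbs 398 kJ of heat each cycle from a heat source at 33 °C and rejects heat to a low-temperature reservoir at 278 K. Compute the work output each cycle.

T_H = 33 °C → 33 + 273.15 = 306.15 K.
Carnot efficiency: η = 1 − T_C/T_H = 1 − 278.00/306.15 = 0.0919.
W = η·Q_H = 0.0919 × 398 = 36.6 kJ.

W ≈ 36.6 kJ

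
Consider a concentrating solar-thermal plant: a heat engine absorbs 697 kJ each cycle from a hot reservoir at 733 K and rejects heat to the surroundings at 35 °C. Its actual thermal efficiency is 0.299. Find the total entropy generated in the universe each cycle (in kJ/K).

T_C = 35 °C → 35 + 273.15 = 308.15 K.
W = η·Q_H = 0.299 × 697 = 208.4 kJ, so Q_C = Q_H − W = 488.6 kJ.
The hot reservoir loses entropy Q_H/T_H = 697/733.00 = 0.9509 kJ/K; the cold reservoir gains Q_C/T_C = 488.6/308.15 = 1.586 kJ/K.
ΔS_univ = −Q_H/T_H + Q_C/T_C = 0.635 kJ/K (> 0, since η = 0.299 < η_Carnot = 0.580).

ΔS_univ ≈ 0.635 kJ/K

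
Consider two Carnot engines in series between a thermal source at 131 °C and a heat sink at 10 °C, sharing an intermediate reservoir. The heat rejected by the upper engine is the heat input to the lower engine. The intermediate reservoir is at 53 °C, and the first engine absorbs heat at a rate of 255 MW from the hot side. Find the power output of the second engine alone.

Ẇ₂ ≈ 27.13 MW

T_H = 131 °C → 131 + 273.15 = 404.15 K.
T_C = 10 °C → 10 + 273.15 = 283.15 K.
T_m = 53 °C → 53 + 273.15 = 326.15 K.
Heat entering the second stage: Q_m = Q_H·(T_m/T_H) = 255 × 326.15/404.15 = 205.8 MW.
Second-stage efficiency η₂ = 1 − T_C/T_m = 1 − 283.15/326.15 = 0.1318, so W₂ = η₂·Q_m = 27.13 MW.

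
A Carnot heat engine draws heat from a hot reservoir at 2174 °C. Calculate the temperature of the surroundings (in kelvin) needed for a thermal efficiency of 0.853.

T_H = 2174 °C → 2174 + 273.15 = 2447.15 K.
From η = 1 − T_C/T_H, T_C = T_H·(1 − η) = 2447.15 × (1 − 0.853) = 360 K.

T_C ≈ 360 K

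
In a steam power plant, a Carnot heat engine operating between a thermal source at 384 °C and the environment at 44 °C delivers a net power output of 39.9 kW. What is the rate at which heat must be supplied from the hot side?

T_H = 384 °C → 384 + 273.15 = 657.15 K.
T_C = 44 °C → 44 + 273.15 = 317.15 K.
Since the cycle is reversible, η = 1 − T_C/T_H = 1 − 317.15/657.15 = 0.5174.
Q_H = W/η = 39.9/0.5174 = 77.12 kW.

Q̇_H ≈ 77.12 kW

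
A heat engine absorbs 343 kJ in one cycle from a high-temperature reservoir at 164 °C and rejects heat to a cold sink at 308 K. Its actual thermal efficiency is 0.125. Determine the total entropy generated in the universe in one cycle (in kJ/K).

ΔS_univ ≈ 0.1898 kJ/K

T_H = 164 °C → 164 + 273.15 = 437.15 K.
W = η·Q_H = 0.125 × 343 = 42.88 kJ, so Q_C = Q_H − W = 300.1 kJ.
Reservoir entropy changes: ΔS_H = −Q_H/T_H = −343/437.15 = -0.7846 kJ/K and ΔS_C = +Q_C/T_C = 300.1/308.00 = 0.9744 kJ/K.
ΔS_univ = −Q_H/T_H + Q_C/T_C = 0.1898 kJ/K (> 0, since η = 0.125 < η_Carnot = 0.295).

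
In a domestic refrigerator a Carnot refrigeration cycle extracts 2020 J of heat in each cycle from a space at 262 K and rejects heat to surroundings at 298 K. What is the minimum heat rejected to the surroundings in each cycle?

For a reversible cycle Q_H/Q_C = T_H/T_C, so Q_H = Q_C·T_H/T_C = 2020 × 298.00/262.00 = 2300 J.

Q_H ≈ 2300 J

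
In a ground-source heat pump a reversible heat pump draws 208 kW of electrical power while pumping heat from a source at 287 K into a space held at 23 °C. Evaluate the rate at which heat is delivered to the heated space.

Q̇_H ≈ 6730 kW

T_H = 23 °C → 23 + 273.15 = 296.15 K.
COP_HP = T_H/(T_H − T_C) = 296.15/9.15 = 32.3661.
Q_H = COP_HP · W = 32.3661 × 208 = 6730 kW.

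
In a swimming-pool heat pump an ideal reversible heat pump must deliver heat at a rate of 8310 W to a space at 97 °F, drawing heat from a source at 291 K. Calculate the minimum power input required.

T_H = 97 °F → (97 − 32) × 5/9 = 36.11 °C = 309.26 K.
The Carnot heat-pump COP is COP_HP = T_H/(T_H − T_C) = 309.26/18.26 = 16.9355.
W = Q_H/COP_HP = 8310/16.9355 = 490.7 W.

Ẇ_in ≈ 490.7 W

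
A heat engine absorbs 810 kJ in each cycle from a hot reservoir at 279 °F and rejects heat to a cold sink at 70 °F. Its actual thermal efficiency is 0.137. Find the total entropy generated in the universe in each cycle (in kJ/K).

ΔS_univ ≈ 0.4017 kJ/K

T_H = 279 °F → (279 − 32) × 5/9 = 137.22 °C = 410.37 K.
T_C = 70 °F → (70 − 32) × 5/9 = 21.11 °C = 294.26 K.
W = η·Q_H = 0.137 × 810 = 111.0 kJ, so Q_C = Q_H − W = 699.0 kJ.
The hot reservoir loses entropy Q_H/T_H = 810/410.37 = 1.974 kJ/K; the cold reservoir gains Q_C/T_C = 699.0/294.26 = 2.376 kJ/K.
ΔS_univ = −Q_H/T_H + Q_C/T_C = 0.4017 kJ/K (> 0, since η = 0.137 < η_Carnot = 0.283).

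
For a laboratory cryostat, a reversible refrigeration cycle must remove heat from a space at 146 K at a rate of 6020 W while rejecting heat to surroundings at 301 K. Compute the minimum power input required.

The reversible coefficient of performance is COP_R = T_C/(T_H − T_C) = 146.00/155.00 = 0.9419.
W = Q_C/COP_R = 6020/0.9419 = 6390 W.

Ẇ_in ≈ 6390 W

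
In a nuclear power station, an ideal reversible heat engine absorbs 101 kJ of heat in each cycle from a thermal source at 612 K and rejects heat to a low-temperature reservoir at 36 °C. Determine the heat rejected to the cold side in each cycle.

Q_C ≈ 51.0 kJ

T_C = 36 °C → 36 + 273.15 = 309.15 K.
η_rev = 1 − T_C/T_H = 1 − 309.15/612.00 = 0.4949.
For a reversible cycle Q_C/Q_H = T_C/T_H, so Q_C = 101 × 309.15/612.00 = 51.0 kJ.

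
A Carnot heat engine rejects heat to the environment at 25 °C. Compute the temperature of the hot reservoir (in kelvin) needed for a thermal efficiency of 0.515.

T_C = 25 °C → 25 + 273.15 = 298.15 K.
From η = 1 − T_C/T_H, solving for T_H gives T_H = T_C/(1 − η) = 298.15/(1 − 0.515) = 615 K.

T_H ≈ 615 K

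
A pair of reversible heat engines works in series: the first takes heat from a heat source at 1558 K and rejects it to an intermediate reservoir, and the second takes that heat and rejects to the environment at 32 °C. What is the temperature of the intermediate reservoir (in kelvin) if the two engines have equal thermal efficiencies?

T_C = 32 °C → 32 + 273.15 = 305.15 K.
Equal efficiencies require 1 − T_m/T_H = 1 − T_C/T_m, i.e. T_m/T_H = T_C/T_m, so T_m = √(T_H·T_C) = √(1558.00 × 305.15) = 690 K.

T_m ≈ 690 K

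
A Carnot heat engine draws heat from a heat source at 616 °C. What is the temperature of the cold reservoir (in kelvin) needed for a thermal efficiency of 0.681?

T_H = 616 °C → 616 + 273.15 = 889.15 K.
From η = 1 − T_C/T_H, T_C = T_H·(1 − η) = 889.15 × (1 − 0.681) = 283.6 K.

T_C ≈ 283.6 K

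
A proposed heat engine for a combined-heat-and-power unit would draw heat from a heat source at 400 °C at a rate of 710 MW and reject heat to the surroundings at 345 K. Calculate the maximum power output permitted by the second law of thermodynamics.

Ẇ_max ≈ 346 MW

T_H = 400 °C → 400 + 273.15 = 673.15 K.
The upper bound on efficiency is η_max = 1 − T_C/T_H = 1 − 345.00/673.15 = 0.4875.
W_max = η_max · Q_H = 0.4875 × 710 = 346 MW.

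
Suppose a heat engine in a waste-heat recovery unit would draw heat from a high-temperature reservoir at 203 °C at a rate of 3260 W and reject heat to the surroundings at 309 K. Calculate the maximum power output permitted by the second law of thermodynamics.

Ẇ_max ≈ 1140 W

T_H = 203 °C → 203 + 273.15 = 476.15 K.
By the Carnot theorem, η_max = 1 − T_C/T_H = 1 − 309.00/476.15 = 0.3510.
W_max = η_max · Q_H = 0.3510 × 3260 = 1140 W.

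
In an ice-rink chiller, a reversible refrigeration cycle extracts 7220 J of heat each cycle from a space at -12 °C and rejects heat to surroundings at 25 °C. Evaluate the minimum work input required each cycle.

W_in ≈ 1023 J

T_H = 25 °C → 25 + 273.15 = 298.15 K.
T_C = -12 °C → -12 + 273.15 = 261.15 K.
COP_R = T_C/(T_H − T_C) = 261.15/37.00 = 7.0581.
W = Q_C/COP_R = 7220/7.0581 = 1023 J.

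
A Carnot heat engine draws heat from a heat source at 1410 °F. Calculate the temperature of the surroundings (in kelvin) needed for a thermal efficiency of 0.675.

T_H = 1410 °F → (1410 − 32) × 5/9 = 765.56 °C = 1038.71 K.
From η = 1 − T_C/T_H, T_C = T_H·(1 − η) = 1038.71 × (1 − 0.675) = 338 K.

T_C ≈ 338 K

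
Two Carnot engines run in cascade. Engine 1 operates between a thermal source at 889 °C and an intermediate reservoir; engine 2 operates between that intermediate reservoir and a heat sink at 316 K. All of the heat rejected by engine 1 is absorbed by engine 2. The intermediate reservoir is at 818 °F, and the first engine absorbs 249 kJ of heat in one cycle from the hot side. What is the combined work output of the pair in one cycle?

T_H = 889 °C → 889 + 273.15 = 1162.15 K.
Two reversible stages in series are equivalent to a single Carnot engine between T_H and T_C, so η_total = 1 − T_C/T_H = 1 − 316.00/1162.15 = 0.7281.
W_total = η_total · Q_H = 0.7281 × 249 = 181.3 kJ.

W_total ≈ 181.3 kJ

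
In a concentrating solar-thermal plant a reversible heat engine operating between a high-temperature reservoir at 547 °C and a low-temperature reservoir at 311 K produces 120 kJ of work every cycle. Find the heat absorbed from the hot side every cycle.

T_H = 547 °C → 547 + 273.15 = 820.15 K.
For a reversible engine, η = 1 − T_C/T_H = 1 − 311.00/820.15 = 0.6208.
Q_H = W/η = 120/0.6208 = 193 kJ.

Q_H ≈ 193 kJ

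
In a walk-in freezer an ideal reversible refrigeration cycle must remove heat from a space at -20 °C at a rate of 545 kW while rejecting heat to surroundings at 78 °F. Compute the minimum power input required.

T_H = 78 °F → (78 − 32) × 5/9 = 25.56 °C = 298.71 K.
T_C = -20 °C → -20 + 273.15 = 253.15 K.
Carnot COP: COP_R = T_C/(T_H − T_C) = 253.15/45.56 = 5.5570.
W = Q_C/COP_R = 545/5.5570 = 98.08 kW.

Ẇ_in ≈ 98.08 kW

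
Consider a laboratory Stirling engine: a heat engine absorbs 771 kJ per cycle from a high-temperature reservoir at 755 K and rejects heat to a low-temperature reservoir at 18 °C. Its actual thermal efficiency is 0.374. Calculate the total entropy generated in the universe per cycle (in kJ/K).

ΔS_univ ≈ 0.637 kJ/K

T_C = 18 °C → 18 + 273.15 = 291.15 K.
W = η·Q_H = 0.374 × 771 = 288.4 kJ, so Q_C = Q_H − W = 482.6 kJ.
The hot reservoir loses entropy Q_H/T_H = 771/755.00 = 1.021 kJ/K; the cold reservoir gains Q_C/T_C = 482.6/291.15 = 1.658 kJ/K.
ΔS_univ = −Q_H/T_H + Q_C/T_C = 0.637 kJ/K (> 0, since η = 0.374 < η_Carnot = 0.614).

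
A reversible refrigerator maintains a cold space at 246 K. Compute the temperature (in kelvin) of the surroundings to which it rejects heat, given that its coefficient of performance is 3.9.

T_H ≈ 309 K

COP_R = T_C/(T_H − T_C) ⇒ T_H = T_C·(1 + 1/COP_R) = 246.00 × (1 + 1/3.9) = 309 K.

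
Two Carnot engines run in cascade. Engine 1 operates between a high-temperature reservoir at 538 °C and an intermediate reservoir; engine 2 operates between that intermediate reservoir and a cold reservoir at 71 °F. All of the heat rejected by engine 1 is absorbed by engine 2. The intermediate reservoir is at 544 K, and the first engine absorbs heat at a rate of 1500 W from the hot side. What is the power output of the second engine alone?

T_H = 538 °C → 538 + 273.15 = 811.15 K.
T_C = 71 °F → (71 − 32) × 5/9 = 21.67 °C = 294.82 K.
Heat entering the second stage: Q_m = Q_H·(T_m/T_H) = 1500 × 544.00/811.15 = 1006 W.
Second-stage efficiency η₂ = 1 − T_C/T_m = 1 − 294.82/544.00 = 0.4581, so W₂ = η₂·Q_m = 460.8 W.

Ẇ₂ ≈ 460.8 W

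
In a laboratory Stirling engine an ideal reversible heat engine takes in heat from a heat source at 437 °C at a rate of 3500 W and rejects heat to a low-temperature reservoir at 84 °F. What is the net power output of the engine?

T_H = 437 °C → 437 + 273.15 = 710.15 K.
T_C = 84 °F → (84 − 32) × 5/9 = 28.89 °C = 302.04 K.
For a reversible engine, η = 1 − T_C/T_H = 1 − 302.04/710.15 = 0.5747.
W = η·Q_H = 0.5747 × 3500 = 2010 W.

Ẇ ≈ 2010 W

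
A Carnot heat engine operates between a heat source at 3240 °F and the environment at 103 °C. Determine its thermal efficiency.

η ≈ 0.817

T_H = 3240 °F → (3240 − 32) × 5/9 = 1782.22 °C = 2055.37 K.
T_C = 103 °C → 103 + 273.15 = 376.15 K.
The Carnot efficiency is η = 1 − T_C/T_H = 1 − 376.15/2055.37 = 0.817.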